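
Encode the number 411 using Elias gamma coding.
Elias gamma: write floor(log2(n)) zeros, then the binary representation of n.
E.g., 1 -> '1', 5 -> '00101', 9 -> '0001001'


num_bits = floor(log2(411)) + 1 = 9
leading_zeros = num_bits - 1 = 8
binary(411) = 110011011

Elias gamma(411) = '00000000' + '110011011' = 00000000110011011 (17 bits)


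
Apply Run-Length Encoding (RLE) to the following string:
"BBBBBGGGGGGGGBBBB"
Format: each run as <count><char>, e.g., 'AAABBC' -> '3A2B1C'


Scanning runs left to right:
  i=0: run of 'B' x 5 -> '5B'
  i=5: run of 'G' x 8 -> '8G'
  i=13: run of 'B' x 4 -> '4B'

RLE = 5B8G4B


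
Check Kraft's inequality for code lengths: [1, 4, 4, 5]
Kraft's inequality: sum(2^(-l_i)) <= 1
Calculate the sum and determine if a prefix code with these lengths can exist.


Sum = 2^(-1) + 2^(-4) + 2^(-4) + 2^(-5)
    = 0.5 + 0.0625 + 0.0625 + 0.03125
    = 21/32 = 0.65625
Since 0.65625 <= 1, Kraft's inequality IS satisfied.
A prefix code with these lengths CAN exist.

Kraft sum = 0.65625. Satisfied.


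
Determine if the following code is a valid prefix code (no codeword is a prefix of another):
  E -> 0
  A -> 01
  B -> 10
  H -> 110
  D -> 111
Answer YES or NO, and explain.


Checking each pair (does one codeword prefix another?):
  E='0' vs A='01': prefix -- VIOLATION

NO -- this is NOT a valid prefix code. E (0) is a prefix of A (01).


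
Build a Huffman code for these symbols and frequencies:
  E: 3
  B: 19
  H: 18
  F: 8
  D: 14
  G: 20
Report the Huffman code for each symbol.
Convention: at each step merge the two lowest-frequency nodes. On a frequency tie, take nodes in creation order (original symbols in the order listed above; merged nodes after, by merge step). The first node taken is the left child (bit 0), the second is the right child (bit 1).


Huffman tree construction:
Step 1: Merge E(3) + F(8) = 11
Step 2: Merge (E+F)(11) + D(14) = 25
Step 3: Merge H(18) + B(19) = 37
Step 4: Merge G(20) + ((E+F)+D)(25) = 45
Step 5: Merge (H+B)(37) + (G+((E+F)+D))(45) = 82
Read each symbol's code off the tree from the root (left child = 0, right child = 1).

Codes:
  E: 1100 (length 4)
  B: 01 (length 2)
  H: 00 (length 2)
  F: 1101 (length 4)
  D: 111 (length 3)
  G: 10 (length 2)
Average code length: 200/82 = 2.4390 bits/symbol


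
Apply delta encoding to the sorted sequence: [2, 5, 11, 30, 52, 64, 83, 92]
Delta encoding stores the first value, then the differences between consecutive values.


First value: 2
Deltas:
  5 - 2 = 3
  11 - 5 = 6
  30 - 11 = 19
  52 - 30 = 22
  64 - 52 = 12
  83 - 64 = 19
  92 - 83 = 9


Delta encoded: [2, 3, 6, 19, 22, 12, 19, 9]


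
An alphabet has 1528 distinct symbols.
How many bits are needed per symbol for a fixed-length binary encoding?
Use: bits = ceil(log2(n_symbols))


log2(1528) = 10.5774
Bracket: 2^10 = 1024 < 1528 <= 2^11 = 2048
So ceil(log2(1528)) = 11

bits = ceil(log2(1528)) = ceil(10.5774) = 11 bits


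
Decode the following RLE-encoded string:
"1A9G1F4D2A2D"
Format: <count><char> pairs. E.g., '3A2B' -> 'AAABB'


Expanding each <count><char> pair:
  1A -> 'A'
  9G -> 'GGGGGGGGG'
  1F -> 'F'
  4D -> 'DDDD'
  2A -> 'AA'
  2D -> 'DD'

Decoded = AGGGGGGGGGFDDDDAADD


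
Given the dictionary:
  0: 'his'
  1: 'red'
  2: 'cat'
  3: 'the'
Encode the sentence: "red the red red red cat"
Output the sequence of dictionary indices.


Look up each word in the dictionary:
  'red' -> 1
  'the' -> 3
  'red' -> 1
  'red' -> 1
  'red' -> 1
  'cat' -> 2

Encoded: [1, 3, 1, 1, 1, 2]


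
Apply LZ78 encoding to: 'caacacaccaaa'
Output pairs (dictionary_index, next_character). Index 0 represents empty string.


LZ78 encoding steps:
Dictionary: {0: ''}
Step 1: w='' (idx 0), next='c' -> output (0, 'c'), add 'c' as idx 1
Step 2: w='' (idx 0), next='a' -> output (0, 'a'), add 'a' as idx 2
Step 3: w='a' (idx 2), next='c' -> output (2, 'c'), add 'ac' as idx 3
Step 4: w='ac' (idx 3), next='a' -> output (3, 'a'), add 'aca' as idx 4
Step 5: w='c' (idx 1), next='c' -> output (1, 'c'), add 'cc' as idx 5
Step 6: w='a' (idx 2), next='a' -> output (2, 'a'), add 'aa' as idx 6
Step 7: w='a' (idx 2), end of input -> output (2, '')


Encoded: [(0, 'c'), (0, 'a'), (2, 'c'), (3, 'a'), (1, 'c'), (2, 'a'), (2, '')]


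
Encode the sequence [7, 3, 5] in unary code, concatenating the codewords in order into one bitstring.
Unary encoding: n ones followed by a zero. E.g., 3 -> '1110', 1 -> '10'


Encode each number as n ones followed by a terminating 0:
  7 -> 11111110 (8 bits)
  3 -> 1110 (4 bits)
  5 -> 111110 (6 bits)
Total length = 8 + 4 + 6 = 18 bits.

Unary([7, 3, 5]) = 111111101110111110 (18 bits)


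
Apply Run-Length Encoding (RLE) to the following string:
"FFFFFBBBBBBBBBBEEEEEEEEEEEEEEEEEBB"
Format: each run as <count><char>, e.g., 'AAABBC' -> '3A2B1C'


Scanning runs left to right:
  i=0: run of 'F' x 5 -> '5F'
  i=5: run of 'B' x 10 -> '10B'
  i=15: run of 'E' x 17 -> '17E'
  i=32: run of 'B' x 2 -> '2B'

RLE = 5F10B17E2B


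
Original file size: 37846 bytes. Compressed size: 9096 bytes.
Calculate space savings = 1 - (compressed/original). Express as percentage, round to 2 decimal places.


ratio = compressed/original = 9096/37846 = 0.240342
savings = 1 - ratio = 1 - 0.240342 = 0.759658
as a percentage: 0.759658 * 100 = 75.97%

Space savings = 1 - 9096/37846 = 75.97%


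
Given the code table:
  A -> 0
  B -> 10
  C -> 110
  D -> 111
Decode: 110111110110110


Decoding:
110 -> C
111 -> D
110 -> C
110 -> C
110 -> C


Result: CDCCC


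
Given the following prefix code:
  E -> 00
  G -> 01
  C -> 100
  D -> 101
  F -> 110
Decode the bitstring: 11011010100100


Decoding step by step:
Bits 110 -> F
Bits 110 -> F
Bits 101 -> D
Bits 00 -> E
Bits 100 -> C


Decoded message: FFDEC


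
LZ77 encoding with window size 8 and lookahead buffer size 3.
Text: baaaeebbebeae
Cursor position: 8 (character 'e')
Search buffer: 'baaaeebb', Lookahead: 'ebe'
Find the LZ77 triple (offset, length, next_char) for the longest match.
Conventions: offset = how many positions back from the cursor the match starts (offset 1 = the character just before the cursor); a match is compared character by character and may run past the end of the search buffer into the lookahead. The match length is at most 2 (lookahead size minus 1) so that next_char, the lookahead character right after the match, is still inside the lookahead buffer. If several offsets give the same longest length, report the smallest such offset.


Try each offset into the search buffer:
  offset=1 (pos 7, char 'b'): match length 0
  offset=2 (pos 6, char 'b'): match length 0
  offset=3 (pos 5, char 'e'): match length 2
  offset=4 (pos 4, char 'e'): match length 1
  offset=5 (pos 3, char 'a'): match length 0
  offset=6 (pos 2, char 'a'): match length 0
  offset=7 (pos 1, char 'a'): match length 0
  offset=8 (pos 0, char 'b'): match length 0
Longest match has length 2 at offset 3.
next_char = character at position 8 + 2 = 10 -> 'e'

Best match: offset=3, length=2 (matching 'eb' starting at position 5)
LZ77 triple: (3, 2, 'e')


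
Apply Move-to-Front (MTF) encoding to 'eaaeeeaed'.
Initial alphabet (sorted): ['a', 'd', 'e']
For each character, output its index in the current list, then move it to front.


MTF encoding:
'e': index 2 in ['a', 'd', 'e'] -> ['e', 'a', 'd']
'a': index 1 in ['e', 'a', 'd'] -> ['a', 'e', 'd']
'a': index 0 in ['a', 'e', 'd'] -> ['a', 'e', 'd']
'e': index 1 in ['a', 'e', 'd'] -> ['e', 'a', 'd']
'e': index 0 in ['e', 'a', 'd'] -> ['e', 'a', 'd']
'e': index 0 in ['e', 'a', 'd'] -> ['e', 'a', 'd']
'a': index 1 in ['e', 'a', 'd'] -> ['a', 'e', 'd']
'e': index 1 in ['a', 'e', 'd'] -> ['e', 'a', 'd']
'd': index 2 in ['e', 'a', 'd'] -> ['d', 'e', 'a']


Output: [2, 1, 0, 1, 0, 0, 1, 1, 2]


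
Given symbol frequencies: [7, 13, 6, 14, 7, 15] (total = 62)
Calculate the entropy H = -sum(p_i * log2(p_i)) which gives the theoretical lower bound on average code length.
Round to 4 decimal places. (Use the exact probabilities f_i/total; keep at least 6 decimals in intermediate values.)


Per-symbol terms -p_i * log2(p_i) with p_i = f_i/62:
  p = 7/62 = 0.112903: log2(p) = -3.146841, -p*log2(p) = 0.355289
  p = 13/62 = 0.209677: log2(p) = -2.253757, -p*log2(p) = 0.472562
  p = 6/62 = 0.096774: log2(p) = -3.369234, -p*log2(p) = 0.326055
  p = 14/62 = 0.225806: log2(p) = -2.146841, -p*log2(p) = 0.484771
  p = 7/62 = 0.112903: log2(p) = -3.146841, -p*log2(p) = 0.355289
  p = 15/62 = 0.241935: log2(p) = -2.047306, -p*log2(p) = 0.495316
H = 0.355289 + 0.472562 + 0.326055 + 0.484771 + 0.355289 + 0.495316 = 2.489282

H = 2.4893 bits/symbol


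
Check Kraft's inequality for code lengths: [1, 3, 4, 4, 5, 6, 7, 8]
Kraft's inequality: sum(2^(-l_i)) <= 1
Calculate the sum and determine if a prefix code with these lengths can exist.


Sum = 2^(-1) + 2^(-3) + 2^(-4) + 2^(-4) + 2^(-5) + 2^(-6) + 2^(-7) + 2^(-8)
    = 0.5 + 0.125 + 0.0625 + 0.0625 + 0.03125 + 0.015625 + 0.0078125 + 0.00390625
    = 207/256 = 0.80859375
Since 0.80859375 <= 1, Kraft's inequality IS satisfied.
A prefix code with these lengths CAN exist.

Kraft sum = 0.80859375. Satisfied.


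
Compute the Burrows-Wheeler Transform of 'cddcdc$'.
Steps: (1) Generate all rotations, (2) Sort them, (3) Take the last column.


Rotations (sorted):
  0: $cddcdc -> last char: c
  1: c$cddcd -> last char: d
  2: cdc$cdd -> last char: d
  3: cddcdc$ -> last char: $
  4: dc$cddc -> last char: c
  5: dcdc$cd -> last char: d
  6: ddcdc$c -> last char: c


BWT = cdd$cdc


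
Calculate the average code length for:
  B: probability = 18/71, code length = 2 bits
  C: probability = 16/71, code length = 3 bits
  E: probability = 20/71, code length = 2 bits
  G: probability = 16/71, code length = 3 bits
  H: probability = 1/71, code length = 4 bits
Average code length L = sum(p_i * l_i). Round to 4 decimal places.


Weighted contributions p_i * l_i:
  B: (18/71) * 2 = 36/71
  C: (16/71) * 3 = 48/71
  E: (20/71) * 2 = 40/71
  G: (16/71) * 3 = 48/71
  H: (1/71) * 4 = 4/71
Sum = (36 + 48 + 40 + 48 + 4)/71 = 176/71

L = 176/71 = 2.4789 bits/symbol


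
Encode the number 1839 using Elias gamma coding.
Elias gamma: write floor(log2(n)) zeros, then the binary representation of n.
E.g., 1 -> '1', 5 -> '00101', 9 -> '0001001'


num_bits = floor(log2(1839)) + 1 = 11
leading_zeros = num_bits - 1 = 10
binary(1839) = 11100101111

Elias gamma(1839) = '0000000000' + '11100101111' = 000000000011100101111 (21 bits)


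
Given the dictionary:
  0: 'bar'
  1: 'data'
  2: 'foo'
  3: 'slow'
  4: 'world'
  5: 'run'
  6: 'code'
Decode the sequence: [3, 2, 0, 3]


Look up each index in the dictionary:
  3 -> 'slow'
  2 -> 'foo'
  0 -> 'bar'
  3 -> 'slow'

Decoded: "slow foo bar slow"


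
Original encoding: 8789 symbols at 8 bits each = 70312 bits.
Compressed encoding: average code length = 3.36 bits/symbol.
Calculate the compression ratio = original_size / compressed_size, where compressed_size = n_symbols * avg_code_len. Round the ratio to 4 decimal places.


original_size = n_symbols * orig_bits = 8789 * 8 = 70312 bits
compressed_size = n_symbols * avg_code_len = 8789 * 3.36 = 29531.04 bits
ratio = original_size / compressed_size = 70312 / 29531.04 = 2.381

Compression ratio = 2.381


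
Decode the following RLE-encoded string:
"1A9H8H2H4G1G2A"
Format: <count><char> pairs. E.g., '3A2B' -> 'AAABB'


Expanding each <count><char> pair:
  1A -> 'A'
  9H -> 'HHHHHHHHH'
  8H -> 'HHHHHHHH'
  2H -> 'HH'
  4G -> 'GGGG'
  1G -> 'G'
  2A -> 'AA'

Decoded = AHHHHHHHHHHHHHHHHHHHGGGGGAA


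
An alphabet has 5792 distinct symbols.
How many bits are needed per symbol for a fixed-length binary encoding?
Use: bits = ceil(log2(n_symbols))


log2(5792) = 12.4998
Bracket: 2^12 = 4096 < 5792 <= 2^13 = 8192
So ceil(log2(5792)) = 13

bits = ceil(log2(5792)) = ceil(12.4998) = 13 bits


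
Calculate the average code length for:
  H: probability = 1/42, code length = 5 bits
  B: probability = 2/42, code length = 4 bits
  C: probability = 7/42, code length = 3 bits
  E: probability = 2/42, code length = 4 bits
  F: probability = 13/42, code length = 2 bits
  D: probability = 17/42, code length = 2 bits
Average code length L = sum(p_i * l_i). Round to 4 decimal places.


Weighted contributions p_i * l_i:
  H: (1/42) * 5 = 5/42
  B: (2/42) * 4 = 8/42
  C: (7/42) * 3 = 21/42
  E: (2/42) * 4 = 8/42
  F: (13/42) * 2 = 26/42
  D: (17/42) * 2 = 34/42
Sum = (5 + 8 + 21 + 8 + 26 + 34)/42 = 102/42

L = 102/42 = 2.4286 bits/symbol


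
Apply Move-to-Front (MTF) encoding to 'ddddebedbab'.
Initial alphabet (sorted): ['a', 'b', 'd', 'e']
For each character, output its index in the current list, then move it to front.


MTF encoding:
'd': index 2 in ['a', 'b', 'd', 'e'] -> ['d', 'a', 'b', 'e']
'd': index 0 in ['d', 'a', 'b', 'e'] -> ['d', 'a', 'b', 'e']
'd': index 0 in ['d', 'a', 'b', 'e'] -> ['d', 'a', 'b', 'e']
'd': index 0 in ['d', 'a', 'b', 'e'] -> ['d', 'a', 'b', 'e']
'e': index 3 in ['d', 'a', 'b', 'e'] -> ['e', 'd', 'a', 'b']
'b': index 3 in ['e', 'd', 'a', 'b'] -> ['b', 'e', 'd', 'a']
'e': index 1 in ['b', 'e', 'd', 'a'] -> ['e', 'b', 'd', 'a']
'd': index 2 in ['e', 'b', 'd', 'a'] -> ['d', 'e', 'b', 'a']
'b': index 2 in ['d', 'e', 'b', 'a'] -> ['b', 'd', 'e', 'a']
'a': index 3 in ['b', 'd', 'e', 'a'] -> ['a', 'b', 'd', 'e']
'b': index 1 in ['a', 'b', 'd', 'e'] -> ['b', 'a', 'd', 'e']


Output: [2, 0, 0, 0, 3, 3, 1, 2, 2, 3, 1]


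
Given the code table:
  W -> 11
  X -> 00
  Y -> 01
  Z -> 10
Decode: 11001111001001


Decoding:
11 -> W
00 -> X
11 -> W
11 -> W
00 -> X
10 -> Z
01 -> Y


Result: WXWWXZY


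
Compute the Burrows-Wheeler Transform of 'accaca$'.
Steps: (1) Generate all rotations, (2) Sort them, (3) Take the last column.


Rotations (sorted):
  0: $accaca -> last char: a
  1: a$accac -> last char: c
  2: aca$acc -> last char: c
  3: accaca$ -> last char: $
  4: ca$acca -> last char: a
  5: caca$ac -> last char: c
  6: ccaca$a -> last char: a


BWT = acc$aca


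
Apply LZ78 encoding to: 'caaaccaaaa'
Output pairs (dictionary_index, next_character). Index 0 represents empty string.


LZ78 encoding steps:
Dictionary: {0: ''}
Step 1: w='' (idx 0), next='c' -> output (0, 'c'), add 'c' as idx 1
Step 2: w='' (idx 0), next='a' -> output (0, 'a'), add 'a' as idx 2
Step 3: w='a' (idx 2), next='a' -> output (2, 'a'), add 'aa' as idx 3
Step 4: w='c' (idx 1), next='c' -> output (1, 'c'), add 'cc' as idx 4
Step 5: w='aa' (idx 3), next='a' -> output (3, 'a'), add 'aaa' as idx 5
Step 6: w='a' (idx 2), end of input -> output (2, '')


Encoded: [(0, 'c'), (0, 'a'), (2, 'a'), (1, 'c'), (3, 'a'), (2, '')]


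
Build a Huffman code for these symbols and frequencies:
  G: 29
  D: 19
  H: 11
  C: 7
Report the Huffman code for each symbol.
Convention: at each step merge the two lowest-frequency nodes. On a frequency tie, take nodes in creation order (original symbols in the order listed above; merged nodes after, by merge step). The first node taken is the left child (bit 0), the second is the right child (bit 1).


Huffman tree construction:
Step 1: Merge C(7) + H(11) = 18
Step 2: Merge (C+H)(18) + D(19) = 37
Step 3: Merge G(29) + ((C+H)+D)(37) = 66
Read each symbol's code off the tree from the root (left child = 0, right child = 1).

Codes:
  G: 0 (length 1)
  D: 11 (length 2)
  H: 101 (length 3)
  C: 100 (length 3)
Average code length: 121/66 = 1.8333 bits/symbol


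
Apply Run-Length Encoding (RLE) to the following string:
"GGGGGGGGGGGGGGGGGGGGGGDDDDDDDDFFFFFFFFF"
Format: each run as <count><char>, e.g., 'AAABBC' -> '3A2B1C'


Scanning runs left to right:
  i=0: run of 'G' x 22 -> '22G'
  i=22: run of 'D' x 8 -> '8D'
  i=30: run of 'F' x 9 -> '9F'

RLE = 22G8D9F


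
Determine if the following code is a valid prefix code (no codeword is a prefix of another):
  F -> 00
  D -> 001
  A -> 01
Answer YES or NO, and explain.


Checking each pair (does one codeword prefix another?):
  F='00' vs D='001': prefix -- VIOLATION

NO -- this is NOT a valid prefix code. F (00) is a prefix of D (001).


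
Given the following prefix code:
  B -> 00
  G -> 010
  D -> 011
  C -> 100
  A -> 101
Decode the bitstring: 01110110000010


Decoding step by step:
Bits 011 -> D
Bits 101 -> A
Bits 100 -> C
Bits 00 -> B
Bits 010 -> G


Decoded message: DACBG


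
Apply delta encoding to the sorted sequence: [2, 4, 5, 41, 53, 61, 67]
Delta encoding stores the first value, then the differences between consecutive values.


First value: 2
Deltas:
  4 - 2 = 2
  5 - 4 = 1
  41 - 5 = 36
  53 - 41 = 12
  61 - 53 = 8
  67 - 61 = 6


Delta encoded: [2, 2, 1, 36, 12, 8, 6]


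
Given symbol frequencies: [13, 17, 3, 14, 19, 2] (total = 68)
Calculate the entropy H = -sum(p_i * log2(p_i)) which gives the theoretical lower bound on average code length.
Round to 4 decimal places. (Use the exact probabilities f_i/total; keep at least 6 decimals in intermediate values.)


Per-symbol terms -p_i * log2(p_i) with p_i = f_i/68:
  p = 13/68 = 0.191176: log2(p) = -2.387023, -p*log2(p) = 0.456343
  p = 17/68 = 0.250000: log2(p) = -2.000000, -p*log2(p) = 0.500000
  p = 3/68 = 0.044118: log2(p) = -4.502500, -p*log2(p) = 0.198640
  p = 14/68 = 0.205882: log2(p) = -2.280108, -p*log2(p) = 0.469434
  p = 19/68 = 0.279412: log2(p) = -1.839535, -p*log2(p) = 0.513988
  p = 2/68 = 0.029412: log2(p) = -5.087463, -p*log2(p) = 0.149631
H = 0.456343 + 0.500000 + 0.198640 + 0.469434 + 0.513988 + 0.149631 = 2.288036

H = 2.288 bits/symbol


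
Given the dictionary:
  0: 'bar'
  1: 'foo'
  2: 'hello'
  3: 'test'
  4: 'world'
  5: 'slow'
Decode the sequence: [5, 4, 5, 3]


Look up each index in the dictionary:
  5 -> 'slow'
  4 -> 'world'
  5 -> 'slow'
  3 -> 'test'

Decoded: "slow world slow test"


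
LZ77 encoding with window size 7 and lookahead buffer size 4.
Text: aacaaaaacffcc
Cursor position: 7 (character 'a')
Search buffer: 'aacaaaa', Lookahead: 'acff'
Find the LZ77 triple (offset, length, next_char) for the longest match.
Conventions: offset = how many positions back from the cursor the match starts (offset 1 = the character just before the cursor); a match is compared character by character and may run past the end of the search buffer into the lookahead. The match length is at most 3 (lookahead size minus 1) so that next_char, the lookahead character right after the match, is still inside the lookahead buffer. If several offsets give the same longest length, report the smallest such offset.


Try each offset into the search buffer:
  offset=1 (pos 6, char 'a'): match length 1
  offset=2 (pos 5, char 'a'): match length 1
  offset=3 (pos 4, char 'a'): match length 1
  offset=4 (pos 3, char 'a'): match length 1
  offset=5 (pos 2, char 'c'): match length 0
  offset=6 (pos 1, char 'a'): match length 2
  offset=7 (pos 0, char 'a'): match length 1
Longest match has length 2 at offset 6.
next_char = character at position 7 + 2 = 9 -> 'f'

Best match: offset=6, length=2 (matching 'ac' starting at position 1)
LZ77 triple: (6, 2, 'f')


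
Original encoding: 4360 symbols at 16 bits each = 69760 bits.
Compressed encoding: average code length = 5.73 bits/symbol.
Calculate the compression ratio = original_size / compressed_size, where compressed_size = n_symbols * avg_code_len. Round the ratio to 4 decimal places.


original_size = n_symbols * orig_bits = 4360 * 16 = 69760 bits
compressed_size = n_symbols * avg_code_len = 4360 * 5.73 = 24982.8 bits
ratio = original_size / compressed_size = 69760 / 24982.8 = 2.7923

Compression ratio = 2.7923


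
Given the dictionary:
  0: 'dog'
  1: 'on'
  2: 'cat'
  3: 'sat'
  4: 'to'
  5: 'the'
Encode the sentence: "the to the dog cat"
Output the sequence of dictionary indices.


Look up each word in the dictionary:
  'the' -> 5
  'to' -> 4
  'the' -> 5
  'dog' -> 0
  'cat' -> 2

Encoded: [5, 4, 5, 0, 2]


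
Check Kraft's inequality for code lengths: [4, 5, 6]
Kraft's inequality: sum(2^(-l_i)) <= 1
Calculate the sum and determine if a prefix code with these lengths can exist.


Sum = 2^(-4) + 2^(-5) + 2^(-6)
    = 0.0625 + 0.03125 + 0.015625
    = 7/64 = 0.109375
Since 0.109375 <= 1, Kraft's inequality IS satisfied.
A prefix code with these lengths CAN exist.

Kraft sum = 0.109375. Satisfied.


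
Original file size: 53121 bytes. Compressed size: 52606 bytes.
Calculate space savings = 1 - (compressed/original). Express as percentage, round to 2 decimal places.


ratio = compressed/original = 52606/53121 = 0.990305
savings = 1 - ratio = 1 - 0.990305 = 0.009695
as a percentage: 0.009695 * 100 = 0.97%

Space savings = 1 - 52606/53121 = 0.97%


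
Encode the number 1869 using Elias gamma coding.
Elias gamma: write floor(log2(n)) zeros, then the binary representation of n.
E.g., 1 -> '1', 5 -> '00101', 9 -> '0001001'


num_bits = floor(log2(1869)) + 1 = 11
leading_zeros = num_bits - 1 = 10
binary(1869) = 11101001101

Elias gamma(1869) = '0000000000' + '11101001101' = 000000000011101001101 (21 bits)


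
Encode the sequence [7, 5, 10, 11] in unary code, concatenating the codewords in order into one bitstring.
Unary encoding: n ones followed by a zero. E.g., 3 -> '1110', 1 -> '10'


Encode each number as n ones followed by a terminating 0:
  7 -> 11111110 (8 bits)
  5 -> 111110 (6 bits)
  10 -> 11111111110 (11 bits)
  11 -> 111111111110 (12 bits)
Total length = 8 + 6 + 11 + 12 = 37 bits.

Unary([7, 5, 10, 11]) = 1111111011111011111111110111111111110 (37 bits)


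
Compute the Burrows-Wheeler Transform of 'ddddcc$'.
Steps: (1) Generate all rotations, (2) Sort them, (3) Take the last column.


Rotations (sorted):
  0: $ddddcc -> last char: c
  1: c$ddddc -> last char: c
  2: cc$dddd -> last char: d
  3: dcc$ddd -> last char: d
  4: ddcc$dd -> last char: d
  5: dddcc$d -> last char: d
  6: ddddcc$ -> last char: $


BWT = ccdddd$


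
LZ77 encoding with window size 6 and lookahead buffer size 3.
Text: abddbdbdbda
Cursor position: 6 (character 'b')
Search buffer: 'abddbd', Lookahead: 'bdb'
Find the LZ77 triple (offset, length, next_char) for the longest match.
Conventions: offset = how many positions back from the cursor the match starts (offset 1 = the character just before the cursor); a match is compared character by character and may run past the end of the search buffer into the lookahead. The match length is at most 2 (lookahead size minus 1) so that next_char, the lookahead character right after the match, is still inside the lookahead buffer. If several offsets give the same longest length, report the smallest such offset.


Try each offset into the search buffer:
  offset=1 (pos 5, char 'd'): match length 0
  offset=2 (pos 4, char 'b'): match length 2
  offset=3 (pos 3, char 'd'): match length 0
  offset=4 (pos 2, char 'd'): match length 0
  offset=5 (pos 1, char 'b'): match length 2
  offset=6 (pos 0, char 'a'): match length 0
Longest match has length 2, found at offsets 2, 5; take the smallest, offset 2.
next_char = character at position 6 + 2 = 8 -> 'b'

Best match: offset=2, length=2 (matching 'bd' starting at position 4)
LZ77 triple: (2, 2, 'b')


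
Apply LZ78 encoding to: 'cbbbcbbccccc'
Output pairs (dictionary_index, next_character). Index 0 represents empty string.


LZ78 encoding steps:
Dictionary: {0: ''}
Step 1: w='' (idx 0), next='c' -> output (0, 'c'), add 'c' as idx 1
Step 2: w='' (idx 0), next='b' -> output (0, 'b'), add 'b' as idx 2
Step 3: w='b' (idx 2), next='b' -> output (2, 'b'), add 'bb' as idx 3
Step 4: w='c' (idx 1), next='b' -> output (1, 'b'), add 'cb' as idx 4
Step 5: w='b' (idx 2), next='c' -> output (2, 'c'), add 'bc' as idx 5
Step 6: w='c' (idx 1), next='c' -> output (1, 'c'), add 'cc' as idx 6
Step 7: w='cc' (idx 6), end of input -> output (6, '')


Encoded: [(0, 'c'), (0, 'b'), (2, 'b'), (1, 'b'), (2, 'c'), (1, 'c'), (6, '')]


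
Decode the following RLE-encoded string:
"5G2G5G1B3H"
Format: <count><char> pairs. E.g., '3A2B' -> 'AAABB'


Expanding each <count><char> pair:
  5G -> 'GGGGG'
  2G -> 'GG'
  5G -> 'GGGGG'
  1B -> 'B'
  3H -> 'HHH'

Decoded = GGGGGGGGGGGGBHHH


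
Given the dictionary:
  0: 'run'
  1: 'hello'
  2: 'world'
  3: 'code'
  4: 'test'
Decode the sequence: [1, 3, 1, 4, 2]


Look up each index in the dictionary:
  1 -> 'hello'
  3 -> 'code'
  1 -> 'hello'
  4 -> 'test'
  2 -> 'world'

Decoded: "hello code hello test world"


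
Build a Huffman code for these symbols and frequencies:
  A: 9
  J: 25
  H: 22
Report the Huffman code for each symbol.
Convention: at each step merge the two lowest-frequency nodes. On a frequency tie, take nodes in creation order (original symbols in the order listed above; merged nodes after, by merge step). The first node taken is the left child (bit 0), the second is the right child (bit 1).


Huffman tree construction:
Step 1: Merge A(9) + H(22) = 31
Step 2: Merge J(25) + (A+H)(31) = 56
Read each symbol's code off the tree from the root (left child = 0, right child = 1).

Codes:
  A: 10 (length 2)
  J: 0 (length 1)
  H: 11 (length 2)
Average code length: 87/56 = 1.5536 bits/symbol


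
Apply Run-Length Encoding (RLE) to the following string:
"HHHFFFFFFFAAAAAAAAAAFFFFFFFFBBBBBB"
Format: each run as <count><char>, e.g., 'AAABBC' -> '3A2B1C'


Scanning runs left to right:
  i=0: run of 'H' x 3 -> '3H'
  i=3: run of 'F' x 7 -> '7F'
  i=10: run of 'A' x 10 -> '10A'
  i=20: run of 'F' x 8 -> '8F'
  i=28: run of 'B' x 6 -> '6B'

RLE = 3H7F10A8F6B


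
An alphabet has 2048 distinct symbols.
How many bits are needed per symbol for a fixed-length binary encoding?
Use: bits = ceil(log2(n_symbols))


log2(2048) = 11.0
Bracket: 2^10 = 1024 < 2048 <= 2^11 = 2048
So ceil(log2(2048)) = 11

bits = ceil(log2(2048)) = ceil(11.0) = 11 bits


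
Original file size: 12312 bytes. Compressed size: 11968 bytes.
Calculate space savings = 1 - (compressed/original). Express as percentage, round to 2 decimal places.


ratio = compressed/original = 11968/12312 = 0.97206
savings = 1 - ratio = 1 - 0.97206 = 0.02794
as a percentage: 0.02794 * 100 = 2.79%

Space savings = 1 - 11968/12312 = 2.79%


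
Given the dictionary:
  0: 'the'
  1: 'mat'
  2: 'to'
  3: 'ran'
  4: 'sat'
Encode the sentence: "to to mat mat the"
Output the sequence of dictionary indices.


Look up each word in the dictionary:
  'to' -> 2
  'to' -> 2
  'mat' -> 1
  'mat' -> 1
  'the' -> 0

Encoded: [2, 2, 1, 1, 0]


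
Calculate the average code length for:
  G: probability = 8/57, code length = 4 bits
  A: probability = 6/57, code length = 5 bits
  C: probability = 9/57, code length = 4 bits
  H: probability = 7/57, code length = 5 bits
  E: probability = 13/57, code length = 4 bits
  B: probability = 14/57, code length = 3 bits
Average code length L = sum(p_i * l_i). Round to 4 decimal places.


Weighted contributions p_i * l_i:
  G: (8/57) * 4 = 32/57
  A: (6/57) * 5 = 30/57
  C: (9/57) * 4 = 36/57
  H: (7/57) * 5 = 35/57
  E: (13/57) * 4 = 52/57
  B: (14/57) * 3 = 42/57
Sum = (32 + 30 + 36 + 35 + 52 + 42)/57 = 227/57

L = 227/57 = 3.9825 bits/symbol


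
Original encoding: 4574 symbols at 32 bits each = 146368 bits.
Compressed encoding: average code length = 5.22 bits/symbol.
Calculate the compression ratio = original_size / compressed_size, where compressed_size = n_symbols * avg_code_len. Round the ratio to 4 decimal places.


original_size = n_symbols * orig_bits = 4574 * 32 = 146368 bits
compressed_size = n_symbols * avg_code_len = 4574 * 5.22 = 23876.28 bits
ratio = original_size / compressed_size = 146368 / 23876.28 = 6.1303

Compression ratio = 6.1303


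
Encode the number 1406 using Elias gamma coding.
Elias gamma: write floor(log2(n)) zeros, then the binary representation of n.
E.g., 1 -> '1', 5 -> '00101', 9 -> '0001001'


num_bits = floor(log2(1406)) + 1 = 11
leading_zeros = num_bits - 1 = 10
binary(1406) = 10101111110

Elias gamma(1406) = '0000000000' + '10101111110' = 000000000010101111110 (21 bits)


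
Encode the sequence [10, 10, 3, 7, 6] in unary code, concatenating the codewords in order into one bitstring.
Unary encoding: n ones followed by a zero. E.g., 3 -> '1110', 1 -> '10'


Encode each number as n ones followed by a terminating 0:
  10 -> 11111111110 (11 bits)
  10 -> 11111111110 (11 bits)
  3 -> 1110 (4 bits)
  7 -> 11111110 (8 bits)
  6 -> 1111110 (7 bits)
Total length = 11 + 11 + 4 + 8 + 7 = 41 bits.

Unary([10, 10, 3, 7, 6]) = 11111111110111111111101110111111101111110 (41 bits)


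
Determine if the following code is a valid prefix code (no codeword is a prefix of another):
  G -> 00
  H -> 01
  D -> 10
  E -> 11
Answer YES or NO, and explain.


Checking each pair (does one codeword prefix another?):
  G='00' vs H='01': no prefix
  G='00' vs D='10': no prefix
  G='00' vs E='11': no prefix
  H='01' vs G='00': no prefix
  H='01' vs D='10': no prefix
  H='01' vs E='11': no prefix
  D='10' vs G='00': no prefix
  D='10' vs H='01': no prefix
  D='10' vs E='11': no prefix
  E='11' vs G='00': no prefix
  E='11' vs H='01': no prefix
  E='11' vs D='10': no prefix
No violation found over all pairs.

YES -- this is a valid prefix code. No codeword is a prefix of any other codeword.


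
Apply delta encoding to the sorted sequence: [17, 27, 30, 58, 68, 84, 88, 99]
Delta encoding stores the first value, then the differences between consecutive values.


First value: 17
Deltas:
  27 - 17 = 10
  30 - 27 = 3
  58 - 30 = 28
  68 - 58 = 10
  84 - 68 = 16
  88 - 84 = 4
  99 - 88 = 11


Delta encoded: [17, 10, 3, 28, 10, 16, 4, 11]


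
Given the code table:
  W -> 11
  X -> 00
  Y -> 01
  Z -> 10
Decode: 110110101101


Decoding:
11 -> W
01 -> Y
10 -> Z
10 -> Z
11 -> W
01 -> Y


Result: WYZZWY


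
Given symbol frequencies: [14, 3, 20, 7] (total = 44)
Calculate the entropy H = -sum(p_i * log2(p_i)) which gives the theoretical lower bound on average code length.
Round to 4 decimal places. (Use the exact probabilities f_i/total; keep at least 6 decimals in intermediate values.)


Per-symbol terms -p_i * log2(p_i) with p_i = f_i/44:
  p = 14/44 = 0.318182: log2(p) = -1.652077, -p*log2(p) = 0.525661
  p = 3/44 = 0.068182: log2(p) = -3.874469, -p*log2(p) = 0.264168
  p = 20/44 = 0.454545: log2(p) = -1.137504, -p*log2(p) = 0.517047
  p = 7/44 = 0.159091: log2(p) = -2.652077, -p*log2(p) = 0.421921
H = 0.525661 + 0.264168 + 0.517047 + 0.421921 = 1.728797

H = 1.7288 bits/symbol


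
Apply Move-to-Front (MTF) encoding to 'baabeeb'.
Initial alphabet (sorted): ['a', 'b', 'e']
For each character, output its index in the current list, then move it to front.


MTF encoding:
'b': index 1 in ['a', 'b', 'e'] -> ['b', 'a', 'e']
'a': index 1 in ['b', 'a', 'e'] -> ['a', 'b', 'e']
'a': index 0 in ['a', 'b', 'e'] -> ['a', 'b', 'e']
'b': index 1 in ['a', 'b', 'e'] -> ['b', 'a', 'e']
'e': index 2 in ['b', 'a', 'e'] -> ['e', 'b', 'a']
'e': index 0 in ['e', 'b', 'a'] -> ['e', 'b', 'a']
'b': index 1 in ['e', 'b', 'a'] -> ['b', 'e', 'a']


Output: [1, 1, 0, 1, 2, 0, 1]


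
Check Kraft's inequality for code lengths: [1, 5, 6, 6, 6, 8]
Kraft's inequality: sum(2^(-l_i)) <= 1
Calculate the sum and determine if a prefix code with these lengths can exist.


Sum = 2^(-1) + 2^(-5) + 2^(-6) + 2^(-6) + 2^(-6) + 2^(-8)
    = 0.5 + 0.03125 + 0.015625 + 0.015625 + 0.015625 + 0.00390625
    = 149/256 = 0.58203125
Since 0.58203125 <= 1, Kraft's inequality IS satisfied.
A prefix code with these lengths CAN exist.

Kraft sum = 0.58203125. Satisfied.


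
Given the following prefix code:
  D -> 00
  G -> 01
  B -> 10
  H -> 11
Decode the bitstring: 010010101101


Decoding step by step:
Bits 01 -> G
Bits 00 -> D
Bits 10 -> B
Bits 10 -> B
Bits 11 -> H
Bits 01 -> G


Decoded message: GDBBHG


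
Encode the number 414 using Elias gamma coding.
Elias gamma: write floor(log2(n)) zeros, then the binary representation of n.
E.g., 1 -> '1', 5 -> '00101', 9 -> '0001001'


num_bits = floor(log2(414)) + 1 = 9
leading_zeros = num_bits - 1 = 8
binary(414) = 110011110

Elias gamma(414) = '00000000' + '110011110' = 00000000110011110 (17 bits)


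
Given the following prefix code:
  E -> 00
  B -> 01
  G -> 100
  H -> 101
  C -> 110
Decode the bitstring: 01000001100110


Decoding step by step:
Bits 01 -> B
Bits 00 -> E
Bits 00 -> E
Bits 01 -> B
Bits 100 -> G
Bits 110 -> C


Decoded message: BEEBGC


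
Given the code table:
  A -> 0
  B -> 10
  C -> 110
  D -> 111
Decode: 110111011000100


Decoding:
110 -> C
111 -> D
0 -> A
110 -> C
0 -> A
0 -> A
10 -> B
0 -> A


Result: CDACAABA


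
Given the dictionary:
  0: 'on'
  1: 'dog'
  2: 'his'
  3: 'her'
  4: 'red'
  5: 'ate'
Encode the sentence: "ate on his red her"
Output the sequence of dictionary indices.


Look up each word in the dictionary:
  'ate' -> 5
  'on' -> 0
  'his' -> 2
  'red' -> 4
  'her' -> 3

Encoded: [5, 0, 2, 4, 3]


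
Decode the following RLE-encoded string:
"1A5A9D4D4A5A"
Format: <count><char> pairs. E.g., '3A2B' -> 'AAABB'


Expanding each <count><char> pair:
  1A -> 'A'
  5A -> 'AAAAA'
  9D -> 'DDDDDDDDD'
  4D -> 'DDDD'
  4A -> 'AAAA'
  5A -> 'AAAAA'

Decoded = AAAAAADDDDDDDDDDDDDAAAAAAAAA


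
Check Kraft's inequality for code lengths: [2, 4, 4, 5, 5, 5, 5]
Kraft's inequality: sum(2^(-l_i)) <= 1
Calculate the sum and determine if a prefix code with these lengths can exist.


Sum = 2^(-2) + 2^(-4) + 2^(-4) + 2^(-5) + 2^(-5) + 2^(-5) + 2^(-5)
    = 0.25 + 0.0625 + 0.0625 + 0.03125 + 0.03125 + 0.03125 + 0.03125
    = 16/32 = 0.5
Since 0.5 <= 1, Kraft's inequality IS satisfied.
A prefix code with these lengths CAN exist.

Kraft sum = 0.5. Satisfied.


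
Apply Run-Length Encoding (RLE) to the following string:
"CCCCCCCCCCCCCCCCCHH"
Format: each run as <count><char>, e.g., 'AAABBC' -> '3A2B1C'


Scanning runs left to right:
  i=0: run of 'C' x 17 -> '17C'
  i=17: run of 'H' x 2 -> '2H'

RLE = 17C2H


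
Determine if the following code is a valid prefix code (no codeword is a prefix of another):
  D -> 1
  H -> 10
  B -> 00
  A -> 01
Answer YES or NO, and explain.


Checking each pair (does one codeword prefix another?):
  D='1' vs H='10': prefix -- VIOLATION

NO -- this is NOT a valid prefix code. D (1) is a prefix of H (10).


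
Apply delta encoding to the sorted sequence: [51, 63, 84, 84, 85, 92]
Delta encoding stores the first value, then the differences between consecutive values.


First value: 51
Deltas:
  63 - 51 = 12
  84 - 63 = 21
  84 - 84 = 0
  85 - 84 = 1
  92 - 85 = 7


Delta encoded: [51, 12, 21, 0, 1, 7]


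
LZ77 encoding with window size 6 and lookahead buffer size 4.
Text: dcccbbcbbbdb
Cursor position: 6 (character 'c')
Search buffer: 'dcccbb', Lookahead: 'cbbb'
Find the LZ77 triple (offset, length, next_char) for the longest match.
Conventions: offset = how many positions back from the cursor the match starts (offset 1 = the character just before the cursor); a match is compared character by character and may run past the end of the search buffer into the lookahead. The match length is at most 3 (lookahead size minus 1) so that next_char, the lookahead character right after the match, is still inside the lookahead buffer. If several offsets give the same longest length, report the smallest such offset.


Try each offset into the search buffer:
  offset=1 (pos 5, char 'b'): match length 0
  offset=2 (pos 4, char 'b'): match length 0
  offset=3 (pos 3, char 'c'): match length 3
  offset=4 (pos 2, char 'c'): match length 1
  offset=5 (pos 1, char 'c'): match length 1
  offset=6 (pos 0, char 'd'): match length 0
Longest match has length 3 at offset 3.
next_char = character at position 6 + 3 = 9 -> 'b'

Best match: offset=3, length=3 (matching 'cbb' starting at position 3)
LZ77 triple: (3, 3, 'b')


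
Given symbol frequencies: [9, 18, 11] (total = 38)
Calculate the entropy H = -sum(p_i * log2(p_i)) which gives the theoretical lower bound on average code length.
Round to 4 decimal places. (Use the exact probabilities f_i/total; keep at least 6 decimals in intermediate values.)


Per-symbol terms -p_i * log2(p_i) with p_i = f_i/38:
  p = 9/38 = 0.236842: log2(p) = -2.078003, -p*log2(p) = 0.492158
  p = 18/38 = 0.473684: log2(p) = -1.078003, -p*log2(p) = 0.510633
  p = 11/38 = 0.289474: log2(p) = -1.788496, -p*log2(p) = 0.517722
H = 0.492158 + 0.510633 + 0.517722 = 1.520513

H = 1.5205 bits/symbol


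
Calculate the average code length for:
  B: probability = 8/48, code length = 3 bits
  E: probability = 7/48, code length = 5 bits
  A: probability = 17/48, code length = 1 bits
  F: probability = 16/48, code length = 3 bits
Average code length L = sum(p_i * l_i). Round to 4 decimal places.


Weighted contributions p_i * l_i:
  B: (8/48) * 3 = 24/48
  E: (7/48) * 5 = 35/48
  A: (17/48) * 1 = 17/48
  F: (16/48) * 3 = 48/48
Sum = (24 + 35 + 17 + 48)/48 = 124/48

L = 124/48 = 2.5833 bits/symbol


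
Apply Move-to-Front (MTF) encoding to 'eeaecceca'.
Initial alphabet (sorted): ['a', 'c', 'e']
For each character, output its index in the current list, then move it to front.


MTF encoding:
'e': index 2 in ['a', 'c', 'e'] -> ['e', 'a', 'c']
'e': index 0 in ['e', 'a', 'c'] -> ['e', 'a', 'c']
'a': index 1 in ['e', 'a', 'c'] -> ['a', 'e', 'c']
'e': index 1 in ['a', 'e', 'c'] -> ['e', 'a', 'c']
'c': index 2 in ['e', 'a', 'c'] -> ['c', 'e', 'a']
'c': index 0 in ['c', 'e', 'a'] -> ['c', 'e', 'a']
'e': index 1 in ['c', 'e', 'a'] -> ['e', 'c', 'a']
'c': index 1 in ['e', 'c', 'a'] -> ['c', 'e', 'a']
'a': index 2 in ['c', 'e', 'a'] -> ['a', 'c', 'e']


Output: [2, 0, 1, 1, 2, 0, 1, 1, 2]


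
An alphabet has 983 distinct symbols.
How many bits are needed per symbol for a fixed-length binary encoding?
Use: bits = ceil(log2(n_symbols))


log2(983) = 9.941
Bracket: 2^9 = 512 < 983 <= 2^10 = 1024
So ceil(log2(983)) = 10

bits = ceil(log2(983)) = ceil(9.941) = 10 bits


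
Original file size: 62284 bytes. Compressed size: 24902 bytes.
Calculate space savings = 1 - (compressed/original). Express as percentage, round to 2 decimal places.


ratio = compressed/original = 24902/62284 = 0.399814
savings = 1 - ratio = 1 - 0.399814 = 0.600186
as a percentage: 0.600186 * 100 = 60.02%

Space savings = 1 - 24902/62284 = 60.02%


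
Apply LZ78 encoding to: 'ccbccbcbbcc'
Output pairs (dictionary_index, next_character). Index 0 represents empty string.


LZ78 encoding steps:
Dictionary: {0: ''}
Step 1: w='' (idx 0), next='c' -> output (0, 'c'), add 'c' as idx 1
Step 2: w='c' (idx 1), next='b' -> output (1, 'b'), add 'cb' as idx 2
Step 3: w='c' (idx 1), next='c' -> output (1, 'c'), add 'cc' as idx 3
Step 4: w='' (idx 0), next='b' -> output (0, 'b'), add 'b' as idx 4
Step 5: w='cb' (idx 2), next='b' -> output (2, 'b'), add 'cbb' as idx 5
Step 6: w='cc' (idx 3), end of input -> output (3, '')


Encoded: [(0, 'c'), (1, 'b'), (1, 'c'), (0, 'b'), (2, 'b'), (3, '')]


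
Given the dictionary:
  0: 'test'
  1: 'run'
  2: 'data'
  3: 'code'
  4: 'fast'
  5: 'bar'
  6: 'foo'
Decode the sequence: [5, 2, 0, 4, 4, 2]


Look up each index in the dictionary:
  5 -> 'bar'
  2 -> 'data'
  0 -> 'test'
  4 -> 'fast'
  4 -> 'fast'
  2 -> 'data'

Decoded: "bar data test fast fast data"


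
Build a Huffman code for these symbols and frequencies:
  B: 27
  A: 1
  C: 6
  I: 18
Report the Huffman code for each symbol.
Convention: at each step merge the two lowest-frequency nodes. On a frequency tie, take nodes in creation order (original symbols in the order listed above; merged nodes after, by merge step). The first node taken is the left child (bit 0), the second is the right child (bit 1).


Huffman tree construction:
Step 1: Merge A(1) + C(6) = 7
Step 2: Merge (A+C)(7) + I(18) = 25
Step 3: Merge ((A+C)+I)(25) + B(27) = 52
Read each symbol's code off the tree from the root (left child = 0, right child = 1).

Codes:
  B: 1 (length 1)
  A: 000 (length 3)
  C: 001 (length 3)
  I: 01 (length 2)
Average code length: 84/52 = 1.6154 bits/symbol


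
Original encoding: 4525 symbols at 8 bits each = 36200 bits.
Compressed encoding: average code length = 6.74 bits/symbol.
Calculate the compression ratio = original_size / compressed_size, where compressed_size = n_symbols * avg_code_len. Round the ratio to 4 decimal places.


original_size = n_symbols * orig_bits = 4525 * 8 = 36200 bits
compressed_size = n_symbols * avg_code_len = 4525 * 6.74 = 30498.5 bits
ratio = original_size / compressed_size = 36200 / 30498.5 = 1.1869

Compression ratio = 1.1869
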